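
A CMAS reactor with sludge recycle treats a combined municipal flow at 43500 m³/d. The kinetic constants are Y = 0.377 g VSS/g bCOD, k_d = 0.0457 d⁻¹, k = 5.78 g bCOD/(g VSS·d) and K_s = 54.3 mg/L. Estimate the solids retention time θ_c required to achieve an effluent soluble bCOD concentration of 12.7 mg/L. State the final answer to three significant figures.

θ_c ≈ 2.72 d

From 1/θ_c = Y·k·S/(K_s + S) − k_d: Y·k·S/(K_s+S) = 0.377 × 5.78 × 12.7 / (54.3 + 12.7) = 0.4130 d⁻¹.
Then 1/θ_c = μ − k_d = 0.4130 − 0.0457 = 0.3673 d⁻¹, giving θ_c = 2.722 d.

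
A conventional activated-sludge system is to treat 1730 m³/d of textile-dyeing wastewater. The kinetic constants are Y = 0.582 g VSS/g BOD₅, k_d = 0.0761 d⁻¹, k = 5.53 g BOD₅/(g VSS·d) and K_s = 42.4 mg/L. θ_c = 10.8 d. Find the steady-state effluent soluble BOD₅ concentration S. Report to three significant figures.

For a completely mixed reactor with recycle the Lawrence–McCarty relation gives S = K_s·(1 + k_d·θ_c) / [θ_c·(Y·k − k_d) − 1] = 42.4 × (1 + 0.0761 × 10.8) / [10.8 × (0.582 × 5.53 − 0.0761) − 1] = 77.25 / 32.94 = 2.345 mg/L.

S ≈ 2.35 mg/L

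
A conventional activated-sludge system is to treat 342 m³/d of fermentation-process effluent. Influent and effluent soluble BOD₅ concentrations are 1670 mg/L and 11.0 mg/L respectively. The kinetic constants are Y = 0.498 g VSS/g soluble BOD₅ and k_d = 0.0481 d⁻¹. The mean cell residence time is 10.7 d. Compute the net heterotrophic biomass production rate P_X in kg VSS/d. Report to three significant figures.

Y_obs = Y / (1 + k_d θ_c) = 0.498 / (1 + 0.0481 × 10.7) = 0.498 / 1.515 = 0.3288.
Q·(S₀ − S) = 342 × (1670 − 11.0) × 10⁻³ = 567.4 kg/d removed.
So the net sludge growth is P_X = 0.3288 × 567.4 = 186.5 kg VSS/d.

P_X ≈ 187 kg VSS/d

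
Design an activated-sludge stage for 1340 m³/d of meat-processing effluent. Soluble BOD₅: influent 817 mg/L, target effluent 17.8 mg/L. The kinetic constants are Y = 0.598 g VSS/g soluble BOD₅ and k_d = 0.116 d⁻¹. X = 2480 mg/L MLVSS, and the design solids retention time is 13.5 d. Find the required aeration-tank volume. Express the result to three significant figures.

From the SRT design equation V = Y Q (S₀−S) θ_c / [X (1 + k_d θ_c)] = 0.598 × 1340 × (817 − 17.8) × 13.5 / [2480 × (1 + 0.116 × 13.5)] = 8.65×10^6 / 6364 = 1359 m³.

V ≈ 1360 m³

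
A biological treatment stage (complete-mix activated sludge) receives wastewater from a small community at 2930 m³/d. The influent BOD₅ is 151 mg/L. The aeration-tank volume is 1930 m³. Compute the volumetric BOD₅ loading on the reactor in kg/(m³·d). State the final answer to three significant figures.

Volumetric loading L_v = Q·S₀ / V = 2930 × 151 g/m³ / 1930 m³ = 229.2 g/(m³·d) = 0.2292 kg BOD₅/(m³·d).

L_v ≈ 0.229 kg BOD₅/(m³·d)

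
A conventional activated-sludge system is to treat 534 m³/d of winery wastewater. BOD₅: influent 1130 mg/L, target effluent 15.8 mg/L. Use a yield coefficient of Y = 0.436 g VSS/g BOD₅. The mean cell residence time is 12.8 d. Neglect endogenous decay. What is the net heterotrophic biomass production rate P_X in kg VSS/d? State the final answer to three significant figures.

With endogenous decay neglected, the observed yield equals the true yield: Y_obs = Y = 0.436 g VSS/g BOD₅.
Substrate removed = Q·(S₀ − S) = 534 m³/d × (1130 − 15.8) g/m³ = 5.95×10^5 g/d = 595.0 kg/d.
Net biomass production P_X = Y_obs × Q·(S₀ − S) = 0.4360 × 595.0 = 259.4 kg VSS/d.

P_X ≈ 259 kg VSS/d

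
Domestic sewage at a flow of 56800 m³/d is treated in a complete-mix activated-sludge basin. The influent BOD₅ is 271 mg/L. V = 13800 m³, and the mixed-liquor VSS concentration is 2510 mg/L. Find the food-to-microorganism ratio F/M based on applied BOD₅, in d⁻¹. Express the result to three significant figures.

F/M ≈ 0.444 d⁻¹

Food-to-microorganism ratio F/M = Q S₀ / (V X) = 56800 × 271 / (13800 × 2510) = 0.4444 d⁻¹.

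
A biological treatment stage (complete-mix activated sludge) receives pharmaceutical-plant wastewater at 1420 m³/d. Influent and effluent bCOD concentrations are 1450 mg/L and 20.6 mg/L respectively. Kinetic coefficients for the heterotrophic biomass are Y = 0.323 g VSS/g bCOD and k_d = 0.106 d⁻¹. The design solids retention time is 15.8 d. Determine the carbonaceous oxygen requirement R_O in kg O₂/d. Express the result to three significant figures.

Correct the yield for decay: Y_obs = Y/(1 + k_d θ_c) = 0.323 / (1 + 0.106 × 15.8) = 0.323 / 2.675 = 0.1208.
Mass of bCOD removed per day: Q(S₀ − S) = 1420 × 1429 g/m³ = 2030 kg/d.
P_X = Y_obs·Q·(S₀ − S) = 0.1208 × 2030 = 245.1 kg VSS/d.
Carbonaceous O₂ demand = substrate oxidised − cell-mass equivalent = 2030 − 1.42 × 245.1 = 1682 kg O₂/d.

R_O ≈ 1680 kg O₂/d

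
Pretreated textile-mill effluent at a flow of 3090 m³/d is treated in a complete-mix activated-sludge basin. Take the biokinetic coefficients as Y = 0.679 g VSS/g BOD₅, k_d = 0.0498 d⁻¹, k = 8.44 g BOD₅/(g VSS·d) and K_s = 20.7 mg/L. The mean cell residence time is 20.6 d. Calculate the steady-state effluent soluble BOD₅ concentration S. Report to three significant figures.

Effluent substrate depends only on kinetics and SRT: S = K_s(1 + k_d θ_c) / [θ_c(Yk − k_d) − 1] = 20.7 × (1 + 0.0498 × 20.6) / [20.6 × (0.679 × 8.44 − 0.0498) − 1] = 41.94 / 116.0 = 0.3614 mg/L.

S ≈ 0.361 mg/L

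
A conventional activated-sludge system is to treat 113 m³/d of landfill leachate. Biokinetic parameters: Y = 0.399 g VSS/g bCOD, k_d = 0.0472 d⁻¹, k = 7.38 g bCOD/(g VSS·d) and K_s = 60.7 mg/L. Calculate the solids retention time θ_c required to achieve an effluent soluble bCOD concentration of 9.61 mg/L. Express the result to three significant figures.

Specific growth rate at S = 9.61 mg/L: μ = YkS/(K_s+S) = 0.399·7.38·9.61/(60.7+9.61) = 0.4025 d⁻¹.
1/θ_c = 0.4025 − 0.0472 = 0.3553 d⁻¹, so θ_c = 2.815 d.

θ_c ≈ 2.81 d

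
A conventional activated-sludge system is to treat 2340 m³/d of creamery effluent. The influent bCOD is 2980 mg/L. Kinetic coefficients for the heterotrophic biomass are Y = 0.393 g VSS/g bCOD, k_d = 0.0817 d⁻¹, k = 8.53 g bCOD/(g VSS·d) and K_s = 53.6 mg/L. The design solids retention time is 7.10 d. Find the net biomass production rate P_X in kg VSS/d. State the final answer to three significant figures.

P_X ≈ 1730 kg VSS/d

Effluent substrate depends only on kinetics and SRT: S = K_s(1 + k_d θ_c) / [θ_c(Yk − k_d) − 1] = 53.6 × (1 + 0.0817 × 7.10) / [7.10 × (0.393 × 8.53 − 0.0817) − 1] = 84.69 / 22.22 = 3.811 mg/L.
Y_obs = Y / (1 + k_d θ_c) = 0.393 / (1 + 0.0817 × 7.10) = 0.393 / 1.580 = 0.2487.
ΔS = 2980 − 3.81 = 2976 mg/L, so the substrate removal rate is 2340 × 2976/1000 = 6964 kg bCOD/d.
Biomass produced: P_X = Y_obs·Q·ΔS = 0.2487 × 6964 ≈ 1732 kg VSS/d.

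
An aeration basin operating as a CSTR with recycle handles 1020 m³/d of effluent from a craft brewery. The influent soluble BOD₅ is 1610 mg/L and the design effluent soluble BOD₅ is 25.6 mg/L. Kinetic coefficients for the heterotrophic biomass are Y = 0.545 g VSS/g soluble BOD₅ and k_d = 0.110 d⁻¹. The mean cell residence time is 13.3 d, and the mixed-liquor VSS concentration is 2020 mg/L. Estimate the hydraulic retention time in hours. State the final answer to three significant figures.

τ ≈ 55.4 h

From the SRT design equation V = Y Q (S₀−S) θ_c / [X (1 + k_d θ_c)] = 0.545 × 1020 × (1610 − 25.6) × 13.3 / [2020 × (1 + 0.110 × 13.3)] = 1.17×10^7 / 4975 = 2354 m³.
Hydraulic retention time τ = V/Q = 2354 / 1020 = 2.308 d = 55.40 h.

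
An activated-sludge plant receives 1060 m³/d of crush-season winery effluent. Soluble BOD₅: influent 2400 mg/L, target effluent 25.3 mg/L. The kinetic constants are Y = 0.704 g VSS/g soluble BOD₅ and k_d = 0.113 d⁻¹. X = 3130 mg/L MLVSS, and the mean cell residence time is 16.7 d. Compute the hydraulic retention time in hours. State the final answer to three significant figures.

Steady-state biomass mass balance: V·X·(1 + k_d·θ_c) = Y·Q·(S₀ − S)·θ_c, so V = 0.704 × 1060 × (2400 − 25.3) × 16.7 / [3130 × (1 + 0.113 × 16.7)] = 2.96×10^7 / 9037 = 3275 m³.
τ = V/Q = 3275/1060 = 3.090 d, or 74.15 h.

τ ≈ 74.1 h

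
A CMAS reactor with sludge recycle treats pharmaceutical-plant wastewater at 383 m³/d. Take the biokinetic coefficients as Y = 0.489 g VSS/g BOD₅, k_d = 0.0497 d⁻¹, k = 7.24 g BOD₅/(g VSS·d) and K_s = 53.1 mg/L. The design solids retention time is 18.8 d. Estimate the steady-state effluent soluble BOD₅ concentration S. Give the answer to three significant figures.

S ≈ 1.59 mg/L

From the Monod/SRT balance for a CMAS, S = K_s·(1+k_d θ_c)/[θ_c·(Y k − k_d) − 1] = 53.1 × (1 + 0.0497 × 18.8) / [18.8 × (0.489 × 7.24 − 0.0497) − 1] = 102.7 / 64.62 = 1.589 mg/L.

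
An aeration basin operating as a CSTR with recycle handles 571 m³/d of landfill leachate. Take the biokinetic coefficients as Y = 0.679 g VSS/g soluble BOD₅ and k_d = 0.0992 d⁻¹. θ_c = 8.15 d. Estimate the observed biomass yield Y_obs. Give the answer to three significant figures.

Observed yield with endogenous decay: Y_obs = Y / (1 + k_d·θ_c) = 0.679 / (1 + 0.0992 × 8.15) = 0.679 / 1.808 = 0.3755 g VSS/g soluble BOD₅.

Y_obs ≈ 0.375 g VSS/g soluble BOD₅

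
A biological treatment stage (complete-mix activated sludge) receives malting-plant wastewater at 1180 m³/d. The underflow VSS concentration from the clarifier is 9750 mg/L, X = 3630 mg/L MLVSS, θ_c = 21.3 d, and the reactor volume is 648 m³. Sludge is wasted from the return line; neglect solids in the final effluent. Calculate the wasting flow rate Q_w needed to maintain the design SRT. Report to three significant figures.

Q_w ≈ 11.3 m³/d

Q_w = (V·X)/(θ_c X_r) = 648.0 × 3630 / (21.3 × 9750) = 11.33 m³/d.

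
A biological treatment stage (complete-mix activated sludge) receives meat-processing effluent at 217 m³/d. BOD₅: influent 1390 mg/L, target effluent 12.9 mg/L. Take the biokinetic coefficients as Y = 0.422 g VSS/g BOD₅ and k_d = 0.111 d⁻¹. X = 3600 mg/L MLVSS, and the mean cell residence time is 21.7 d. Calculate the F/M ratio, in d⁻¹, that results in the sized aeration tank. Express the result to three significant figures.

F/M ≈ 0.376 d⁻¹

From the SRT design equation V = Y Q (S₀−S) θ_c / [X (1 + k_d θ_c)] = 0.422 × 217 × (1390 − 12.9) × 21.7 / [3600 × (1 + 0.111 × 21.7)] = 2.74×10^6 / 12271 = 223.0 m³.
F/M = applied load / biomass = Q·S₀/(V·X) = 217 × 1390 / (223.0 × 3600) = 0.3757 d⁻¹.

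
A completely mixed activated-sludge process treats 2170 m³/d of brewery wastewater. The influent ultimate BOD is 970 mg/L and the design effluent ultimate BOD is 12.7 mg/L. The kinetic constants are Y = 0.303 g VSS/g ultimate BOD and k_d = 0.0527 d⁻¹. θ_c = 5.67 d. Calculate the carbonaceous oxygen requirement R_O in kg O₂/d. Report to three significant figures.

Y_obs = Y / (1 + k_d θ_c) = 0.303 / (1 + 0.0527 × 5.67) = 0.303 / 1.299 = 0.2333.
Mass of ultimate BOD removed per day: Q(S₀ − S) = 2170 × 957.3 g/m³ = 2077 kg/d.
Biomass synthesised: P_X = Y_obs × 2077 = 484.6 kg VSS/d.
R_O = Q·ΔS − 1.42 P_X = 2077 − 688.2 = 1389 kg O₂/d.

R_O ≈ 1390 kg O₂/d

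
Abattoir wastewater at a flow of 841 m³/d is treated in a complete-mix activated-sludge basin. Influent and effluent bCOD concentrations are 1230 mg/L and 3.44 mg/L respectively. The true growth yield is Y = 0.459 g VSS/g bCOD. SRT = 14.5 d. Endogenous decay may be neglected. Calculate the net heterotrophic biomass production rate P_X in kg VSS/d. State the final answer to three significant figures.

P_X ≈ 473 kg VSS/d

With endogenous decay neglected, the observed yield equals the true yield: Y_obs = Y = 0.459 g VSS/g bCOD.
ΔS = 1230 − 3.44 = 1227 mg/L, so the substrate removal rate is 841 × 1227/1000 = 1032 kg bCOD/d.
P_X = Y_obs · Q(S₀ − S) = 0.4590 × 1032 = 473.5 kg VSS/d.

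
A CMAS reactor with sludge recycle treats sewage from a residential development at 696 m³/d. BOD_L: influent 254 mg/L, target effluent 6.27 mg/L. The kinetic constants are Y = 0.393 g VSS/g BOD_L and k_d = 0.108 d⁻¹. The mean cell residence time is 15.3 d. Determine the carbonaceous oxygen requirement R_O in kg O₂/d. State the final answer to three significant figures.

Y_obs = Y / (1 + k_d θ_c) = 0.393 / (1 + 0.108 × 15.3) = 0.393 / 2.652 = 0.1482.
ΔS = 254 − 6.27 = 247.7 mg/L, so the substrate removal rate is 696 × 247.7/1000 = 172.4 kg BOD_L/d.
P_X = Y_obs·Q·(S₀ − S) = 0.1482 × 172.4 = 25.55 kg VSS/d.
R_O = Q·ΔS − 1.42 P_X = 172.4 − 36.28 = 136.1 kg O₂/d.

R_O ≈ 136 kg O₂/d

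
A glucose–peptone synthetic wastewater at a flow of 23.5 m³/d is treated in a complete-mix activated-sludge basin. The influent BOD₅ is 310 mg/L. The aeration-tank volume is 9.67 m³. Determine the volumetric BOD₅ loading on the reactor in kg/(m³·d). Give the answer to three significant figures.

L_v ≈ 0.753 kg BOD₅/(m³·d)

L_v = Q S₀ / V = 23.5 × 310 × 10⁻³ / 9.670 = 0.7534 kg/(m³·d).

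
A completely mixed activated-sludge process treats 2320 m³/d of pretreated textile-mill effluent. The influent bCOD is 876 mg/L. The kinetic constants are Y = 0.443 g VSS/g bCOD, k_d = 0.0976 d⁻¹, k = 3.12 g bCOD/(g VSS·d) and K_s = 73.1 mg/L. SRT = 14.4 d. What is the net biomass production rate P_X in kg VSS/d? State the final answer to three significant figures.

For a completely mixed reactor with recycle the Lawrence–McCarty relation gives S = K_s·(1 + k_d·θ_c) / [θ_c·(Y·k − k_d) − 1] = 73.1 × (1 + 0.0976 × 14.4) / [14.4 × (0.443 × 3.12 − 0.0976) − 1] = 175.8 / 17.50 = 10.05 mg/L.
The observed yield is Y_obs = Y/(1 + k_d·θ_c) = 0.443 / (1 + 0.0976 × 14.4) = 0.443 / 2.405 = 0.1842 g VSS per g bCOD removed.
Substrate removed = Q·(S₀ − S) = 2320 m³/d × (876 − 10.0) g/m³ = 2.01×10^6 g/d = 2009 kg/d.
Biomass produced: P_X = Y_obs·Q·ΔS = 0.1842 × 2009 ≈ 370.0 kg VSS/d.

P_X ≈ 370 kg VSS/d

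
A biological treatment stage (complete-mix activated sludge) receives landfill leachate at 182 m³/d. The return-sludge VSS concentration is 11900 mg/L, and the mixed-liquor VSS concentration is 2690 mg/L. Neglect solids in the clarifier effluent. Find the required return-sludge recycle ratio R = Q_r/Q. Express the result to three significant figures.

R ≈ 0.292

R = Q_r/Q = X/(X_r − X) = 2690 / (11900 − 2690) = 0.2921.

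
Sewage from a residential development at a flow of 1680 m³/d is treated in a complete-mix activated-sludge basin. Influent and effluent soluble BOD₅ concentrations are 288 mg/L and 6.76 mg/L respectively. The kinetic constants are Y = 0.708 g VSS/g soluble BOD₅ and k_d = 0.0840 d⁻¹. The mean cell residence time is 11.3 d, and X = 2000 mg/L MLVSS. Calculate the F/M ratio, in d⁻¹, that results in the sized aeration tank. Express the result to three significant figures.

F/M ≈ 0.249 d⁻¹

From the SRT design equation V = Y Q (S₀−S) θ_c / [X (1 + k_d θ_c)] = 0.708 × 1680 × (288 − 6.76) × 11.3 / [2000 × (1 + 0.0840 × 11.3)] = 3.78×10^6 / 3898 = 969.6 m³.
Food-to-microorganism ratio F/M = Q S₀ / (V X) = 1680 × 288 / (969.6 × 2000) = 0.2495 d⁻¹.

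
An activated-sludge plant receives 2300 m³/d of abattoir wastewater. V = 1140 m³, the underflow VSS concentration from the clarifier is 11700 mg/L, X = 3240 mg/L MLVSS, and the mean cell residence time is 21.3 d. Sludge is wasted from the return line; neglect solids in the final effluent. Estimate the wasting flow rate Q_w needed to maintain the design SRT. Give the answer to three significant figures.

θ_c = V·X/(Q_w·X_r) when wasting from the recycle, so Q_w = V·X/(θ_c·X_r) = 1140 × 3240 / (21.3 × 11700) = 14.82 m³/d.

Q_w ≈ 14.8 m³/d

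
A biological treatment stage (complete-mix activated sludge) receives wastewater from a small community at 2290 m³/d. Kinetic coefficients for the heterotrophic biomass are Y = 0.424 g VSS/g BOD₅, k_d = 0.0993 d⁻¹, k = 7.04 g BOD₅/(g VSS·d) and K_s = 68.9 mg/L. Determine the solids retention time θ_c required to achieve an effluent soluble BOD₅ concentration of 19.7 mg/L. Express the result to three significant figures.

θ_c ≈ 1.77 d

At the target effluent, Y k S/(K_s+S) = 0.424×7.04×19.7/88.60 = 0.6637 d⁻¹.
θ_c = 1/(μ − k_d) = 1/(0.6637 − 0.0993) = 1/0.5644 = 1.772 d.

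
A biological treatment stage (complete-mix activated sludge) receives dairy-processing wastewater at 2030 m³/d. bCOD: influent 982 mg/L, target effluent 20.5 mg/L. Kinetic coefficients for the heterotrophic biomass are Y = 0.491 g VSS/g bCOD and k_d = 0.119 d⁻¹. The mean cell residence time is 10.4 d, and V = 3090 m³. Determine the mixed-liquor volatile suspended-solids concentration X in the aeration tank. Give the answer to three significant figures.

X ≈ 1440 mg/L

Solving the biomass balance for X: X = Y Q (S₀−S) θ_c / [V (1+k_d θ_c)] = 0.491 × 2030 × (982 − 20.5) × 10.4 / [3090 × (1 + 0.119 × 10.4)] = 1442 mg/L.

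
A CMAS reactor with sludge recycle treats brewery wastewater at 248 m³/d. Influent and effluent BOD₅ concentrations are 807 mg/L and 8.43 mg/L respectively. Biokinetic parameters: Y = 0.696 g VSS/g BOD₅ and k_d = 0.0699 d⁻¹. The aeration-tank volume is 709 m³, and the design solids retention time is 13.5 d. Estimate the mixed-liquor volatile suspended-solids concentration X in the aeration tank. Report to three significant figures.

From V·X·(1 + k_d·θ_c) = Y·Q·(S₀ − S)·θ_c: X = 0.696 × 248 × (807 − 8.43) × 13.5 / [709 × (1 + 0.0699 × 13.5)] = 1350 mg/L.

X ≈ 1350 mg/L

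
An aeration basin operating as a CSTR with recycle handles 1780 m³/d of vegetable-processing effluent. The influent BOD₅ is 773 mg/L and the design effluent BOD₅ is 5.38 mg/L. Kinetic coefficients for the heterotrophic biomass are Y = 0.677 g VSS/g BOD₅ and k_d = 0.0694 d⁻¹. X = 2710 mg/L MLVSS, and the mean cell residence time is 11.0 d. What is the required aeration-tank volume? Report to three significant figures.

Rearranging the biomass balance for a CMAS with decay, V = Y·Q·ΔS·θ_c / [X·(1+k_d θ_c)] = 0.677 × 1780 × (773 − 5.38) × 11.0 / [2710 × (1 + 0.0694 × 11.0)] = 1.02×10^7 / 4779 = 2129 m³.

V ≈ 2130 m³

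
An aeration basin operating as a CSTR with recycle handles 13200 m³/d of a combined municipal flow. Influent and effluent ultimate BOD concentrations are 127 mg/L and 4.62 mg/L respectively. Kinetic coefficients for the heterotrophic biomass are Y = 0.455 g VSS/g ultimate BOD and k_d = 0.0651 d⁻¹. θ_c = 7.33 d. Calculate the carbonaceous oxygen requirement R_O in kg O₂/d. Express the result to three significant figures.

Observed yield with endogenous decay: Y_obs = Y / (1 + k_d·θ_c) = 0.455 / (1 + 0.0651 × 7.33) = 0.455 / 1.477 = 0.3080 g VSS/g ultimate BOD.
Mass of ultimate BOD removed per day: Q(S₀ − S) = 13200 × 122.4 g/m³ = 1615 kg/d.
P_X = Y_obs·Q·(S₀ − S) = 0.3080 × 1615 = 497.6 kg VSS/d.
R_O = Q·(S₀ − S) − 1.42·P_X = 1615 − 1.42 × 497.6 = 908.9 kg O₂/d.

R_O ≈ 909 kg O₂/d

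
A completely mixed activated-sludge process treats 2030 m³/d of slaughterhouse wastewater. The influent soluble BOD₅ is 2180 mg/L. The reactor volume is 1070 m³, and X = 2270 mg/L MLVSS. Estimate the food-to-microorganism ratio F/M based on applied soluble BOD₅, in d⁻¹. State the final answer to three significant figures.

F/M = applied load / biomass = Q·S₀/(V·X) = 2030 × 2180 / (1070 × 2270) = 1.822 d⁻¹.

F/M ≈ 1.82 d⁻¹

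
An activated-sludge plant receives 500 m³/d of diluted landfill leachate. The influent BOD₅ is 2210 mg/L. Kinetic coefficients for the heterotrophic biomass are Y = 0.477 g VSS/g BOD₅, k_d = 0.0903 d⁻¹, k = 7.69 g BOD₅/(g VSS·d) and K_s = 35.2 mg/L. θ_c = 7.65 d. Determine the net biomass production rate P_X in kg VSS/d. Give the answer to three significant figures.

For a completely mixed reactor with recycle the Lawrence–McCarty relation gives S = K_s·(1 + k_d·θ_c) / [θ_c·(Y·k − k_d) − 1] = 35.2 × (1 + 0.0903 × 7.65) / [7.65 × (0.477 × 7.69 − 0.0903) − 1] = 59.52 / 26.37 = 2.257 mg/L.
The observed yield is Y_obs = Y/(1 + k_d·θ_c) = 0.477 / (1 + 0.0903 × 7.65) = 0.477 / 1.691 = 0.2821 g VSS per g BOD₅ removed.
Substrate removed = Q·(S₀ − S) = 500 m³/d × (2210 − 2.26) g/m³ = 1.1×10^6 g/d = 1104 kg/d.
Biomass produced: P_X = Y_obs·Q·ΔS = 0.2821 × 1104 ≈ 311.4 kg VSS/d.

P_X ≈ 311 kg VSS/d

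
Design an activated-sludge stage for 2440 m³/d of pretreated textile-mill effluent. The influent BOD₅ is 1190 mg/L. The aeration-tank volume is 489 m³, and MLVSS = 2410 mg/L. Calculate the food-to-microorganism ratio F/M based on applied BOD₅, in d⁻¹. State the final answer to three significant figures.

F/M = Q·S₀ / (V·X) = 2440 × 1190 / (489.0 × 2410) = 2.464 g BOD₅·(g VSS·d)⁻¹.

F/M ≈ 2.46 d⁻¹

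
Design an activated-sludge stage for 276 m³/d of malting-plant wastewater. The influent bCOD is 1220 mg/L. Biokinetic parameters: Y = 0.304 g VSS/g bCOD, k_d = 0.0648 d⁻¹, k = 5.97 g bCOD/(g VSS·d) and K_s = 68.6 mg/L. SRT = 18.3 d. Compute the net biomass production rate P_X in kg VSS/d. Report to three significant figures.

P_X ≈ 46.6 kg VSS/d

From the Monod/SRT balance for a CMAS, S = K_s·(1+k_d θ_c)/[θ_c·(Y k − k_d) − 1] = 68.6 × (1 + 0.0648 × 18.3) / [18.3 × (0.304 × 5.97 − 0.0648) − 1] = 149.9 / 31.03 = 4.833 mg/L.
Observed yield with endogenous decay: Y_obs = Y / (1 + k_d·θ_c) = 0.304 / (1 + 0.0648 × 18.3) = 0.304 / 2.186 = 0.1391 g VSS/g bCOD.
ΔS = 1220 − 4.83 = 1215 mg/L, so the substrate removal rate is 276 × 1215/1000 = 335.4 kg bCOD/d.
Net biomass production P_X = Y_obs × Q·(S₀ − S) = 0.1391 × 335.4 = 46.64 kg VSS/d.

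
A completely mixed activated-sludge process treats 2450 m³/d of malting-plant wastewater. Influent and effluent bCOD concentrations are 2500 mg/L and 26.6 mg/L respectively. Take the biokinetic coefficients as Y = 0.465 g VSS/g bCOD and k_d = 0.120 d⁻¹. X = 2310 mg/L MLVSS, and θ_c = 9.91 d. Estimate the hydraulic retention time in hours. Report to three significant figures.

Steady-state biomass mass balance: V·X·(1 + k_d·θ_c) = Y·Q·(S₀ − S)·θ_c, so V = 0.465 × 2450 × (2500 − 26.6) × 9.91 / [2310 × (1 + 0.120 × 9.91)] = 2.79×10^7 / 5057 = 5522 m³.
HRT = V/Q = 5522 m³ / 2450 m³·d⁻¹ = 2.254 d × 24 = 54.09 h.

τ ≈ 54.1 h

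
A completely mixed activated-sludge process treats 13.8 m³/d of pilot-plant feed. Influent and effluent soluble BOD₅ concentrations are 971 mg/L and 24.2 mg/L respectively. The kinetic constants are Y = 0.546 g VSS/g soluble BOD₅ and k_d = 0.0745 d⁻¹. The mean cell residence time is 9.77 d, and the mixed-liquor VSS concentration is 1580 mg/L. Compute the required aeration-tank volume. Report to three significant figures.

V ≈ 25.5 m³

Steady-state biomass mass balance: V·X·(1 + k_d·θ_c) = Y·Q·(S₀ − S)·θ_c, so V = 0.546 × 13.8 × (971 − 24.2) × 9.77 / [1580 × (1 + 0.0745 × 9.77)] = 6.97×10^4 / 2730 = 25.53 m³.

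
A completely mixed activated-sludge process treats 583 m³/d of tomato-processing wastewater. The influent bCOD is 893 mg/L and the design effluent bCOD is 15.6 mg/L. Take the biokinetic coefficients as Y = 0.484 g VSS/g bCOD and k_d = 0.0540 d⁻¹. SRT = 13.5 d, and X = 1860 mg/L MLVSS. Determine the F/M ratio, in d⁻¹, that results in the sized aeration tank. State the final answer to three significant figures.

Steady-state biomass mass balance: V·X·(1 + k_d·θ_c) = Y·Q·(S₀ − S)·θ_c, so V = 0.484 × 583 × (893 − 15.6) × 13.5 / [1860 × (1 + 0.0540 × 13.5)] = 3.34×10^6 / 3216 = 1039 m³.
F/M = Q·S₀ / (V·X) = 583 × 893 / (1039 × 1860) = 0.2693 g bCOD·(g VSS·d)⁻¹.

F/M ≈ 0.269 d⁻¹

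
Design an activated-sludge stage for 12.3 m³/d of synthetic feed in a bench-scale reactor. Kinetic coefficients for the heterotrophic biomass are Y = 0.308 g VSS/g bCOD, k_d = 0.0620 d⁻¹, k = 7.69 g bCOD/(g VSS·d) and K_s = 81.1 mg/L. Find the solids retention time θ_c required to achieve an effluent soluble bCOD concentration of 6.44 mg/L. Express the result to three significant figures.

From 1/θ_c = Y·k·S/(K_s + S) − k_d: Y·k·S/(K_s+S) = 0.308 × 7.69 × 6.44 / (81.1 + 6.44) = 0.1742 d⁻¹.
Then 1/θ_c = μ − k_d = 0.1742 − 0.0620 = 0.1122 d⁻¹, giving θ_c = 8.909 d.

θ_c ≈ 8.91 d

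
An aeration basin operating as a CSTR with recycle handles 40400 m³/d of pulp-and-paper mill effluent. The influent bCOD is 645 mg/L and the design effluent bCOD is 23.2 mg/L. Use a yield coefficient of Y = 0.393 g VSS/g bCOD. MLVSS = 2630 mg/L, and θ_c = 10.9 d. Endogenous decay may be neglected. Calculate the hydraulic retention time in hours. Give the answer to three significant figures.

τ ≈ 24.3 h

Biomass mass balance (decay neglected): V·X = Y·Q·(S₀ − S)·θ_c, so V = 0.393 × 40400 × (645 − 23.2) × 10.9 / 2630 = 40916 m³.
HRT = V/Q = 40916 m³ / 40400 m³·d⁻¹ = 1.013 d × 24 = 24.31 h.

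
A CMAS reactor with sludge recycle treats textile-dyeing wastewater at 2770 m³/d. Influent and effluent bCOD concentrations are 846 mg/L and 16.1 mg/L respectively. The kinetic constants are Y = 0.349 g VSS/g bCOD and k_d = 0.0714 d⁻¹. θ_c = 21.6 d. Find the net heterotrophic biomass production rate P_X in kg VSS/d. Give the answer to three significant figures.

P_X ≈ 316 kg VSS/d

Correct the yield for decay: Y_obs = Y/(1 + k_d θ_c) = 0.349 / (1 + 0.0714 × 21.6) = 0.349 / 2.542 = 0.1373.
Q·(S₀ − S) = 2770 × (846 − 16.1) × 10⁻³ = 2299 kg/d removed.
So the net sludge growth is P_X = 0.1373 × 2299 = 315.6 kg VSS/d.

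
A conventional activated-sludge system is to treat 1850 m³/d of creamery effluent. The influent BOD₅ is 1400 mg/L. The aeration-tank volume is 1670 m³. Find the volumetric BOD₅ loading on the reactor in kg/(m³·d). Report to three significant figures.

L_v ≈ 1.55 kg BOD₅/(m³·d)

Volumetric loading L_v = Q·S₀ / V = 1850 × 1400 g/m³ / 1670 m³ = 1551 g/(m³·d) = 1.551 kg BOD₅/(m³·d).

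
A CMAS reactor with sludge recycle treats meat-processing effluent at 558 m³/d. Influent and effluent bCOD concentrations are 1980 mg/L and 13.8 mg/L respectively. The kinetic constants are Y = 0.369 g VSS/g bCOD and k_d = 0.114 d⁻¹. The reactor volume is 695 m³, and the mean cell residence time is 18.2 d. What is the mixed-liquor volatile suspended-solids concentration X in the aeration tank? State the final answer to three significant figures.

X ≈ 3450 mg/L

Solving the biomass balance for X: X = Y Q (S₀−S) θ_c / [V (1+k_d θ_c)] = 0.369 × 558 × (1980 − 13.8) × 18.2 / [695 × (1 + 0.114 × 18.2)] = 3448 mg/L.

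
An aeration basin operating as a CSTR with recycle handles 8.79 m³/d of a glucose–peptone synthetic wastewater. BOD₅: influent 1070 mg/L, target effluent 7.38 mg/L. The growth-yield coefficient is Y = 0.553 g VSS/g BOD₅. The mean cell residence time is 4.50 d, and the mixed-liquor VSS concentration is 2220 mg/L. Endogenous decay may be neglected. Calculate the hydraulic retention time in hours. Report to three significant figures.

With k_d = 0 the design equation reduces to V = Y Q (S₀−S) θ_c / X = 0.553 × 8.79 × (1070 − 7.38) × 4.50 / 2220 = 10.47 m³.
Hydraulic retention time τ = V/Q = 10.47 / 8.79 = 1.191 d = 28.59 h.

τ ≈ 28.6 h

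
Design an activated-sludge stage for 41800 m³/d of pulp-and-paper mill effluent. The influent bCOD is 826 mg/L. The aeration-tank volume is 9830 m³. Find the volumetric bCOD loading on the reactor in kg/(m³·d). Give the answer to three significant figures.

L_v = Q S₀ / V = 41800 × 826 × 10⁻³ / 9830 = 3.512 kg/(m³·d).

L_v ≈ 3.51 kg bCOD/(m³·d)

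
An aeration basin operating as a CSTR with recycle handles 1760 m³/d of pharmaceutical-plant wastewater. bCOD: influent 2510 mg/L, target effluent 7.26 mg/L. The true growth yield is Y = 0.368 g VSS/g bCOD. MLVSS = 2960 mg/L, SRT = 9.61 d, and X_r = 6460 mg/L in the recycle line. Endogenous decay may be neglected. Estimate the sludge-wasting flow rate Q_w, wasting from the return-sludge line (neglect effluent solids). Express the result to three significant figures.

With k_d = 0 the design equation reduces to V = Y Q (S₀−S) θ_c / X = 0.368 × 1760 × (2510 − 7.26) × 9.61 / 2960 = 5263 m³.
θ_c = V·X/(Q_w·X_r) when wasting from the recycle, so Q_w = V·X/(θ_c·X_r) = 5263 × 2960 / (9.61 × 6460) = 250.9 m³/d.

Q_w ≈ 251 m³/d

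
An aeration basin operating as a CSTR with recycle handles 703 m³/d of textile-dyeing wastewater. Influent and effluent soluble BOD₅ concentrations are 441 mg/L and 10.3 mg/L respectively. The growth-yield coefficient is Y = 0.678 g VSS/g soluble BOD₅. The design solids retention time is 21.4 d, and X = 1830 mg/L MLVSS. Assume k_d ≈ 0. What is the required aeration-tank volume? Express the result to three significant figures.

V ≈ 2400 m³

V·X = Y·Q·ΔS·θ_c gives V = 0.678 × 703 × (441 − 10.3) × 21.4 / 1830 = 2401 m³.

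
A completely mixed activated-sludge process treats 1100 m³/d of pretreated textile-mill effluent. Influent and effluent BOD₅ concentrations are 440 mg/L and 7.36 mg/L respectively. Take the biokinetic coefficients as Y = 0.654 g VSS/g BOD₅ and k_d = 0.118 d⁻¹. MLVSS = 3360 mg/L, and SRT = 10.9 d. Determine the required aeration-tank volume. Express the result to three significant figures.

V ≈ 442 m³

Rearranging the biomass balance for a CMAS with decay, V = Y·Q·ΔS·θ_c / [X·(1+k_d θ_c)] = 0.654 × 1100 × (440 − 7.36) × 10.9 / [3360 × (1 + 0.118 × 10.9)] = 3.39×10^6 / 7682 = 441.6 m³.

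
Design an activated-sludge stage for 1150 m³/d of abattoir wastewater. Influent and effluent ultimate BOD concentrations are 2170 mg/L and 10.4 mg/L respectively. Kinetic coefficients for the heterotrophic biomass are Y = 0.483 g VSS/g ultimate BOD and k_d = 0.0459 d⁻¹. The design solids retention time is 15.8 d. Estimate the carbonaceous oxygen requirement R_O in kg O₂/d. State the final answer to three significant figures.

R_O ≈ 1500 kg O₂/d

Observed yield with endogenous decay: Y_obs = Y / (1 + k_d·θ_c) = 0.483 / (1 + 0.0459 × 15.8) = 0.483 / 1.725 = 0.2800 g VSS/g ultimate BOD.
ΔS = 2170 − 10.4 = 2160 mg/L, so the substrate removal rate is 1150 × 2160/1000 = 2484 kg ultimate BOD/d.
Net sludge production P_X = 0.2800 × 2484 = 695.3 kg VSS/d.
R_O = Q·ΔS − 1.42 P_X = 2484 − 987.3 = 1496 kg O₂/d.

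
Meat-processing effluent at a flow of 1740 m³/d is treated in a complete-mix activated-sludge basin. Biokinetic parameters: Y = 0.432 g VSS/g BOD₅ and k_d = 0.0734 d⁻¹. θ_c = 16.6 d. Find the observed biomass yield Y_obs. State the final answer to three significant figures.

Observed yield with endogenous decay: Y_obs = Y / (1 + k_d·θ_c) = 0.432 / (1 + 0.0734 × 16.6) = 0.432 / 2.218 = 0.1947 g VSS/g BOD₅.

Y_obs ≈ 0.195 g VSS/g BOD₅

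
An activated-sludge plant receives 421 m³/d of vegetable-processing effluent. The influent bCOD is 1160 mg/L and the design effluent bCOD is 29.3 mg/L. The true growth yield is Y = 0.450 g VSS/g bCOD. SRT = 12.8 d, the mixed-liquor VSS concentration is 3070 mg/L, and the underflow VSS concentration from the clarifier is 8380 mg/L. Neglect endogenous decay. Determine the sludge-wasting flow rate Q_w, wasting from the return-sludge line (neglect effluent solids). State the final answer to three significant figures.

Biomass mass balance (decay neglected): V·X = Y·Q·(S₀ − S)·θ_c, so V = 0.450 × 421 × (1160 − 29.3) × 12.8 / 3070 = 893.1 m³.
θ_c = V·X/(Q_w·X_r) when wasting from the recycle, so Q_w = V·X/(θ_c·X_r) = 893.1 × 3070 / (12.8 × 8380) = 25.56 m³/d.

Q_w ≈ 25.6 m³/d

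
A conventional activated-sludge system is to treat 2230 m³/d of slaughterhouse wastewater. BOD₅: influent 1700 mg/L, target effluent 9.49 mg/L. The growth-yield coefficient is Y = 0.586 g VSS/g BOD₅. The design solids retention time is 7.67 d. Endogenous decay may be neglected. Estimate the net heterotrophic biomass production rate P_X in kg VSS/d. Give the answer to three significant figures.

Since k_d ≈ 0, Y_obs = Y = 0.586 g VSS/g BOD₅.
ΔS = 1700 − 9.49 = 1691 mg/L, so the substrate removal rate is 2230 × 1691/1000 = 3770 kg BOD₅/d.
Biomass produced: P_X = Y_obs·Q·ΔS = 0.5860 × 3770 ≈ 2209 kg VSS/d.

P_X ≈ 2210 kg VSS/d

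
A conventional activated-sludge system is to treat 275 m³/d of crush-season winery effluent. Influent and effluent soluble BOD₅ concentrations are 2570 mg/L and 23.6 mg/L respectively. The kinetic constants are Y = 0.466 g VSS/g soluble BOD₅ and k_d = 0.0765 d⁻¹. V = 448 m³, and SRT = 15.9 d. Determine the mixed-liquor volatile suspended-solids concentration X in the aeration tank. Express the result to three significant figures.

X ≈ 5230 mg/L

From V·X·(1 + k_d·θ_c) = Y·Q·(S₀ − S)·θ_c: X = 0.466 × 275 × (2570 − 23.6) × 15.9 / [448 × (1 + 0.0765 × 15.9)] = 5225 mg/L.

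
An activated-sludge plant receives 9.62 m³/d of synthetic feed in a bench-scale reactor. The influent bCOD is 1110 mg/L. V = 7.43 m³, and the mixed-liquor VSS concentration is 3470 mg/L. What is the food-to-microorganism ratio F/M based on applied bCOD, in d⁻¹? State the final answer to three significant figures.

F/M ≈ 0.414 d⁻¹

F/M = Q·S₀ / (V·X) = 9.62 × 1110 / (7.430 × 3470) = 0.4142 g bCOD·(g VSS·d)⁻¹.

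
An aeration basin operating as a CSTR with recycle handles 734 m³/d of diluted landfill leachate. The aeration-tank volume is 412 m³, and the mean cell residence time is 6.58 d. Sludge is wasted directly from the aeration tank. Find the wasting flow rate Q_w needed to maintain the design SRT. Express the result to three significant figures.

Wasting from the aeration tank: Q_w = V / θ_c = 412.0 / 6.58 = 62.61 m³/d.

Q_w ≈ 62.6 m³/d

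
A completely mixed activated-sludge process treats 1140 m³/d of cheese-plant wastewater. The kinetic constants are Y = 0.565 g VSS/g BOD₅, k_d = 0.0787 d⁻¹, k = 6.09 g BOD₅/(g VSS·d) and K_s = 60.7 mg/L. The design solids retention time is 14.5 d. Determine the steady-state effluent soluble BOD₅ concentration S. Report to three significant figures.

From the Monod/SRT balance for a CMAS, S = K_s·(1+k_d θ_c)/[θ_c·(Y k − k_d) − 1] = 60.7 × (1 + 0.0787 × 14.5) / [14.5 × (0.565 × 6.09 − 0.0787) − 1] = 130.0 / 47.75 = 2.722 mg/L.

S ≈ 2.72 mg/L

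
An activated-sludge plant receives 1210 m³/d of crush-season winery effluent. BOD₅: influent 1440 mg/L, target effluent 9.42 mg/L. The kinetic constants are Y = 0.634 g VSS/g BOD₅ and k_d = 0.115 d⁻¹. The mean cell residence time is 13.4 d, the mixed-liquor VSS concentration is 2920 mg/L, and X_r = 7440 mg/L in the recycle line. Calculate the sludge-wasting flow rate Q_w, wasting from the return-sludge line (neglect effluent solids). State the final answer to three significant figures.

Steady-state biomass mass balance: V·X·(1 + k_d·θ_c) = Y·Q·(S₀ − S)·θ_c, so V = 0.634 × 1210 × (1440 − 9.42) × 13.4 / [2920 × (1 + 0.115 × 13.4)] = 1.47×10^7 / 7420 = 1982 m³.
Q_w = (V·X)/(θ_c X_r) = 1982 × 2920 / (13.4 × 7440) = 58.05 m³/d.

Q_w ≈ 58.1 m³/d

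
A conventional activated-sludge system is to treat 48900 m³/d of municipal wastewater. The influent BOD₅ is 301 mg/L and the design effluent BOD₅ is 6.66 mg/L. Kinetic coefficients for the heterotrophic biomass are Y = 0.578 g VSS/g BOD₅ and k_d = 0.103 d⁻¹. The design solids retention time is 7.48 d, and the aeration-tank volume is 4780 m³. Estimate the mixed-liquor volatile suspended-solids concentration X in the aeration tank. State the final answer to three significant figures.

X ≈ 7350 mg/L

Solving the biomass balance for X: X = Y Q (S₀−S) θ_c / [V (1+k_d θ_c)] = 0.578 × 48900 × (301 − 6.66) × 7.48 / [4780 × (1 + 0.103 × 7.48)] = 7353 mg/L.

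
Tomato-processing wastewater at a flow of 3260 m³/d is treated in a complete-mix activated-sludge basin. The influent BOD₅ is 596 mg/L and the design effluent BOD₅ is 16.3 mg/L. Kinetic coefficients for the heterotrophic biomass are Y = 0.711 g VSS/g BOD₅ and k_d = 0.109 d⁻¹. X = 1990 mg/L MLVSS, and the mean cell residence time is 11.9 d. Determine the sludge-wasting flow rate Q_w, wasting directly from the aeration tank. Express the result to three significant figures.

Q_w ≈ 294 m³/d

Steady-state biomass mass balance: V·X·(1 + k_d·θ_c) = Y·Q·(S₀ − S)·θ_c, so V = 0.711 × 3260 × (596 − 16.3) × 11.9 / [1990 × (1 + 0.109 × 11.9)] = 1.6×10^7 / 4571 = 3498 m³.
For wasting at MLVSS concentration, Q_w = V/θ_c = 3498/11.9 = 293.9 m³/d.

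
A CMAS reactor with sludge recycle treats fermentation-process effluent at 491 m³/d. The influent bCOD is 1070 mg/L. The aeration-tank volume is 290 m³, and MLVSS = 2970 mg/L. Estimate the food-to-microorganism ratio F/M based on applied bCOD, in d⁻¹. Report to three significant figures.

F/M ≈ 0.610 d⁻¹

Food-to-microorganism ratio F/M = Q S₀ / (V X) = 491 × 1070 / (290.0 × 2970) = 0.6100 d⁻¹.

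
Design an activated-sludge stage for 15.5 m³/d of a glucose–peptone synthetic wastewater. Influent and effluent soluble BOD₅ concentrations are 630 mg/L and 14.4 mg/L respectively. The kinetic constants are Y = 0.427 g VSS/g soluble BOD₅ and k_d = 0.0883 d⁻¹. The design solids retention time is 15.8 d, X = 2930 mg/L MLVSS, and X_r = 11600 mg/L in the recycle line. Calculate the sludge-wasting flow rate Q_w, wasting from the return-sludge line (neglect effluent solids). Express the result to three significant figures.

Rearranging the biomass balance for a CMAS with decay, V = Y·Q·ΔS·θ_c / [X·(1+k_d θ_c)] = 0.427 × 15.5 × (630 − 14.4) × 15.8 / [2930 × (1 + 0.0883 × 15.8)] = 6.44×10^4 / 7018 = 9.173 m³.
Wasting from the return line (neglecting effluent solids): Q_w = V·X / (θ_c·X_r) = 9.173 × 2930 / (15.8 × 11600) = 0.1466 m³/d.

Q_w ≈ 0.147 m³/d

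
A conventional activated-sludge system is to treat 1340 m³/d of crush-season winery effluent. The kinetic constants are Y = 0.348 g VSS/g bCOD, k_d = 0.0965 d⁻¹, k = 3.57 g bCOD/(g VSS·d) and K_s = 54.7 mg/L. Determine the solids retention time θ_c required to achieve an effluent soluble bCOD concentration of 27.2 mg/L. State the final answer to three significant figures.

At the target effluent, Y k S/(K_s+S) = 0.348×3.57×27.2/81.90 = 0.4126 d⁻¹.
θ_c = 1/(μ − k_d) = 1/(0.4126 − 0.0965) = 1/0.3161 = 3.164 d.

θ_c ≈ 3.16 d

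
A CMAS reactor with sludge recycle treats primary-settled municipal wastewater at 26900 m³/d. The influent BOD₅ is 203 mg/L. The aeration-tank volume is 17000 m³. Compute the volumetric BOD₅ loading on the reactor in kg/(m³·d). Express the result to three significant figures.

Applied BOD₅ load per unit volume = Q·S₀/V = (26900 × 203/1000)/17000 = 0.3212 kg BOD₅·m⁻³·d⁻¹.

L_v ≈ 0.321 kg BOD₅/(m³·d)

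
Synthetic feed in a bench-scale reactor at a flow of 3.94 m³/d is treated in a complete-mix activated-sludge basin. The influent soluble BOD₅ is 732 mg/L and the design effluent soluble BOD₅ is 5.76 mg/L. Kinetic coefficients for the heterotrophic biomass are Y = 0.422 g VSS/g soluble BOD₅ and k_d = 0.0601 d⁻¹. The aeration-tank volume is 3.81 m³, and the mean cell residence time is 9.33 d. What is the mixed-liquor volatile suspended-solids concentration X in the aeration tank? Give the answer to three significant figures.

X ≈ 1890 mg/L

Solving the biomass balance for X: X = Y Q (S₀−S) θ_c / [V (1+k_d θ_c)] = 0.422 × 3.94 × (732 − 5.76) × 9.33 / [3.81 × (1 + 0.0601 × 9.33)] = 1895 mg/L.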